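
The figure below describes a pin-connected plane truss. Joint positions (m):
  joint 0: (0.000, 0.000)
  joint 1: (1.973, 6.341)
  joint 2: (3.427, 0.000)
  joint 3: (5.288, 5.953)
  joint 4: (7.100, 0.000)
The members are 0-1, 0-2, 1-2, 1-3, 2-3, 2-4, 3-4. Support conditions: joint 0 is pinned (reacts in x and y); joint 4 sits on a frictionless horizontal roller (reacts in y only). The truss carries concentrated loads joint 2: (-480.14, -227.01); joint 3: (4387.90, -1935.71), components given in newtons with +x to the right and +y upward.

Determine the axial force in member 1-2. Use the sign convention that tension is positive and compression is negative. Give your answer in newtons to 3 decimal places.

-3351.768

N=5 nodes, M=7 members, R=3 reactions → 2N=10, M+R=10
member 0 (0-1): L=6.6409, (cx,cy)=(0.2971,0.9548)
member 1 (0-2): L=3.4270, (cx,cy)=(1.0000,0.0000)
member 2 (1-2): L=6.5056, (cx,cy)=(0.2235,-0.9747)
member 3 (1-3): L=3.3376, (cx,cy)=(0.9932,-0.1163)
member 4 (2-3): L=6.2371, (cx,cy)=(0.2984,0.9544)
member 5 (2-4): L=3.6730, (cx,cy)=(1.0000,0.0000)
member 6 (3-4): L=6.2227, (cx,cy)=(0.2912,-0.9567)
solve A·x = −loads:
  F[0-1] = +3212.6480 N (tension)
  F[0-2] = +2953.2819 N (tension)
  F[1-2] = -3351.7683 N (compression)
  F[1-3] = +1715.2306 N (tension)
  F[2-3] = +3660.7430 N (tension)
  F[2-4] = +1592.0230 N (tension)
  F[3-4] = -5467.2323 N (compression)
  Rx@0 = -3907.7600 N
  Ry@0 = -3067.5851 N
  Ry@4 = +5230.3051 N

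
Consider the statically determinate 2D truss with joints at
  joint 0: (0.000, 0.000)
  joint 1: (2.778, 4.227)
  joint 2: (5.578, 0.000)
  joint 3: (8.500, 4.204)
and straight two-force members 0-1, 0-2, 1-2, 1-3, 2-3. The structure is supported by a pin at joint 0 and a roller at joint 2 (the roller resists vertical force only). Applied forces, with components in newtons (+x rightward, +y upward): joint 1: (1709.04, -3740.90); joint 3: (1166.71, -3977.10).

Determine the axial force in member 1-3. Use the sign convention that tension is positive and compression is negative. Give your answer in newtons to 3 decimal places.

3920.082

N=4 nodes, M=5 members, R=3 reactions → 2N=8, M+R=8
member 0 (0-1): L=5.0581, (cx,cy)=(0.5492,0.8357)
member 1 (0-2): L=5.5780, (cx,cy)=(1.0000,0.0000)
member 2 (1-2): L=5.0703, (cx,cy)=(0.5522,-0.8337)
member 3 (1-3): L=5.7220, (cx,cy)=(1.0000,-0.0040)
member 4 (2-3): L=5.1197, (cx,cy)=(0.5707,0.8211)
solve A·x = −loads:
  F[0-1] = +2847.9486 N (tension)
  F[0-2] = +1311.6185 N (tension)
  F[1-2] = -7360.8562 N (compression)
  F[1-3] = +3920.0824 N (tension)
  F[2-3] = -4824.2226 N (compression)
  Rx@0 = -2875.7500 N
  Ry@0 = -2379.9798 N
  Ry@2 = +10097.9798 N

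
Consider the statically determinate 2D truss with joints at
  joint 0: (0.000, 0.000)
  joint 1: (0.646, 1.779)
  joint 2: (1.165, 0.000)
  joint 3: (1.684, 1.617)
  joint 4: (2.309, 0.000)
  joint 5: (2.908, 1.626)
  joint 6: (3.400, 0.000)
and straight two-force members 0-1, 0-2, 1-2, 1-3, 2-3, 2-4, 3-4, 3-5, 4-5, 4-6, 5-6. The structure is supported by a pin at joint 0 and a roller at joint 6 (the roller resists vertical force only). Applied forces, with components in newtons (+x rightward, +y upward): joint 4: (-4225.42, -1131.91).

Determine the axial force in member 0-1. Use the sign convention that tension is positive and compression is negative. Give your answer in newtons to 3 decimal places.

N=7 nodes, M=11 members, R=3 reactions → 2N=14, M+R=14
member 0 (0-1): L=1.8927, (cx,cy)=(0.3413,0.9399)
member 1 (0-2): L=1.1650, (cx,cy)=(1.0000,0.0000)
member 2 (1-2): L=1.8532, (cx,cy)=(0.2801,-0.9600)
member 3 (1-3): L=1.0506, (cx,cy)=(0.9880,-0.1542)
member 4 (2-3): L=1.6982, (cx,cy)=(0.3056,0.9522)
member 5 (2-4): L=1.1440, (cx,cy)=(1.0000,0.0000)
member 6 (3-4): L=1.7336, (cx,cy)=(0.3605,-0.9327)
member 7 (3-5): L=1.2240, (cx,cy)=(1.0000,0.0074)
member 8 (4-5): L=1.7328, (cx,cy)=(0.3457,0.9384)
member 9 (4-6): L=1.0910, (cx,cy)=(1.0000,0.0000)
member 10 (5-6): L=1.6988, (cx,cy)=(0.2896,-0.9571)
solve A·x = −loads:
  F[0-1] = -386.4151 N (compression)
  F[0-2] = -4093.5293 N (compression)
  F[1-2] = +418.8644 N (tension)
  F[1-3] = -252.2155 N (compression)
  F[2-3] = -422.3066 N (compression)
  F[2-4] = -3847.1605 N (compression)
  F[3-4] = +385.3201 N (tension)
  F[3-5] = -517.1909 N (compression)
  F[4-5] = +823.2540 N (tension)
  F[4-6] = +232.5956 N (tension)
  F[5-6] = -803.1192 N (compression)
  Rx@0 = +4225.4200 N
  Ry@0 = +363.2099 N
  Ry@6 = +768.7001 N

-386.415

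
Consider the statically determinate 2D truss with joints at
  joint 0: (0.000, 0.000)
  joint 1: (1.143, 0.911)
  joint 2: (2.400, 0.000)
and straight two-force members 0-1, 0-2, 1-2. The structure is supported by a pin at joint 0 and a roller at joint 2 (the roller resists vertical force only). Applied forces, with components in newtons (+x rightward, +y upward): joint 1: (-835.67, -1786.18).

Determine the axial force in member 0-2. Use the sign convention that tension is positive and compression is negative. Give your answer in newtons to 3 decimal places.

736.072

N=3 nodes, M=3 members, R=3 reactions → 2N=6, M+R=6
member 0 (0-1): L=1.4616, (cx,cy)=(0.7820,0.6233)
member 1 (0-2): L=2.4000, (cx,cy)=(1.0000,0.0000)
member 2 (1-2): L=1.5524, (cx,cy)=(0.8097,-0.5868)
solve A·x = −loads:
  F[0-1] = -2009.8944 N (compression)
  F[0-2] = +736.0719 N (tension)
  F[1-2] = -909.0563 N (compression)
  Rx@0 = +835.6700 N
  Ry@0 = +1252.7182 N
  Ry@2 = +533.4618 N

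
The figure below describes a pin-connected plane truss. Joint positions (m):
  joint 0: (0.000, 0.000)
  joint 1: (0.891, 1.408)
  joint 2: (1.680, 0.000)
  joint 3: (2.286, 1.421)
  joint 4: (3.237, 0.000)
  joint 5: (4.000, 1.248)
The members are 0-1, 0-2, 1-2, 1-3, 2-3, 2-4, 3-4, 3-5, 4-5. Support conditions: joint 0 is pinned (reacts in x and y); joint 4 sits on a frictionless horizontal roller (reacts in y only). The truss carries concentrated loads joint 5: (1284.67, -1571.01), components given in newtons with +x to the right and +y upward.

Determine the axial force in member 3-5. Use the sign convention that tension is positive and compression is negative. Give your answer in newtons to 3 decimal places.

2125.403

N=6 nodes, M=9 members, R=3 reactions → 2N=12, M+R=12
member 0 (0-1): L=1.6662, (cx,cy)=(0.5347,0.8450)
member 1 (0-2): L=1.6800, (cx,cy)=(1.0000,0.0000)
member 2 (1-2): L=1.6140, (cx,cy)=(0.4888,-0.8724)
member 3 (1-3): L=1.3951, (cx,cy)=(1.0000,0.0093)
member 4 (2-3): L=1.5448, (cx,cy)=(0.3923,0.9198)
member 5 (2-4): L=1.5570, (cx,cy)=(1.0000,0.0000)
member 6 (3-4): L=1.7099, (cx,cy)=(0.5562,-0.8311)
member 7 (3-5): L=1.7227, (cx,cy)=(0.9949,-0.1004)
member 8 (4-5): L=1.4628, (cx,cy)=(0.5216,0.8532)
solve A·x = −loads:
  F[0-1] = +1024.3575 N (tension)
  F[0-2] = +736.9072 N (tension)
  F[1-2] = -981.2660 N (compression)
  F[1-3] = +1027.4979 N (tension)
  F[2-3] = +930.6177 N (tension)
  F[2-4] = -107.8442 N (compression)
  F[3-4] = -1298.3917 N (compression)
  F[3-5] = +2125.4031 N (tension)
  F[4-5] = -1591.1876 N (compression)
  Rx@0 = -1284.6700 N
  Ry@0 = -865.6005 N
  Ry@4 = +2436.6105 N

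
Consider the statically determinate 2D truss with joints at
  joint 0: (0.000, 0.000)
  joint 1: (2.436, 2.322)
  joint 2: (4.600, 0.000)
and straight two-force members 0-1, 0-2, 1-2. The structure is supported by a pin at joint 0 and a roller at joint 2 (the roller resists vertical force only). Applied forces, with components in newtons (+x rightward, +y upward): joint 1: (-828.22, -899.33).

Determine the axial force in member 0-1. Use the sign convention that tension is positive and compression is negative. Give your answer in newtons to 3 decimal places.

N=3 nodes, M=3 members, R=3 reactions → 2N=6, M+R=6
member 0 (0-1): L=3.3654, (cx,cy)=(0.7238,0.6900)
member 1 (0-2): L=4.6000, (cx,cy)=(1.0000,0.0000)
member 2 (1-2): L=3.1740, (cx,cy)=(0.6818,-0.7316)
solve A·x = −loads:
  F[0-1] = -1219.1126 N (compression)
  F[0-2] = +54.2238 N (tension)
  F[1-2] = -79.5328 N (compression)
  Rx@0 = +828.2200 N
  Ry@0 = +841.1472 N
  Ry@2 = +58.1828 N

-1219.113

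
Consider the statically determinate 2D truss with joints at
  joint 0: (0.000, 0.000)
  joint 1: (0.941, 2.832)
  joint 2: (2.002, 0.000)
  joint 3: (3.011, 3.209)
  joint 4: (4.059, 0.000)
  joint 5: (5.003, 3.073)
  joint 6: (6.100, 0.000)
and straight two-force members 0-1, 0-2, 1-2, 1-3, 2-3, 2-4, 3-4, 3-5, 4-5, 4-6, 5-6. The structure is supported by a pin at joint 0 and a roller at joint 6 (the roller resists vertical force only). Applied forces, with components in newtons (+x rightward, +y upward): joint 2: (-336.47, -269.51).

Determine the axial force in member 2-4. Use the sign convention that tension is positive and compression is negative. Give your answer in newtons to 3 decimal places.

N=7 nodes, M=11 members, R=3 reactions → 2N=14, M+R=14
member 0 (0-1): L=2.9842, (cx,cy)=(0.3153,0.9490)
member 1 (0-2): L=2.0020, (cx,cy)=(1.0000,0.0000)
member 2 (1-2): L=3.0242, (cx,cy)=(0.3508,-0.9364)
member 3 (1-3): L=2.1041, (cx,cy)=(0.9838,0.1792)
member 4 (2-3): L=3.3639, (cx,cy)=(0.3000,0.9540)
member 5 (2-4): L=2.0570, (cx,cy)=(1.0000,0.0000)
member 6 (3-4): L=3.3758, (cx,cy)=(0.3104,-0.9506)
member 7 (3-5): L=1.9966, (cx,cy)=(0.9977,-0.0681)
member 8 (4-5): L=3.2147, (cx,cy)=(0.2936,0.9559)
member 9 (4-6): L=2.0410, (cx,cy)=(1.0000,0.0000)
member 10 (5-6): L=3.2629, (cx,cy)=(0.3362,-0.9418)
solve A·x = −loads:
  F[0-1] = -190.7910 N (compression)
  F[0-2] = -276.3092 N (compression)
  F[1-2] = +170.0442 N (tension)
  F[1-3] = -121.7889 N (compression)
  F[2-3] = +115.5969 N (tension)
  F[2-4] = +85.1446 N (tension)
  F[3-4] = -88.9171 N (compression)
  F[3-5] = -57.6747 N (compression)
  F[4-5] = +88.4220 N (tension)
  F[4-6] = +31.5757 N (tension)
  F[5-6] = -93.9193 N (compression)
  Rx@0 = +336.4700 N
  Ry@0 = +181.0577 N
  Ry@6 = +88.4523 N

85.145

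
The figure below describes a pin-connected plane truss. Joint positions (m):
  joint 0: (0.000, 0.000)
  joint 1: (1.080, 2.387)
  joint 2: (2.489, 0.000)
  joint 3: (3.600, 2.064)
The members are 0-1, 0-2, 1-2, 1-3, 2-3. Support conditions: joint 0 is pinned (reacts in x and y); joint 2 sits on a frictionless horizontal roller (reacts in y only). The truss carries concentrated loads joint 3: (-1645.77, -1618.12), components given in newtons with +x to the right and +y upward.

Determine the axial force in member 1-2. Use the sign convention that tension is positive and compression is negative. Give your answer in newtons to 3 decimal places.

853.937

N=4 nodes, M=5 members, R=3 reactions → 2N=8, M+R=8
member 0 (0-1): L=2.6200, (cx,cy)=(0.4122,0.9111)
member 1 (0-2): L=2.4890, (cx,cy)=(1.0000,0.0000)
member 2 (1-2): L=2.7718, (cx,cy)=(0.5083,-0.8612)
member 3 (1-3): L=2.5406, (cx,cy)=(0.9919,-0.1271)
member 4 (2-3): L=2.3440, (cx,cy)=(0.4740,0.8805)
solve A·x = −loads:
  F[0-1] = -705.1842 N (compression)
  F[0-2] = -1355.0785 N (compression)
  F[1-2] = +853.9371 N (tension)
  F[1-3] = -730.7011 N (compression)
  F[2-3] = -1943.1464 N (compression)
  Rx@0 = +1645.7700 N
  Ry@0 = +642.4821 N
  Ry@2 = +975.6379 N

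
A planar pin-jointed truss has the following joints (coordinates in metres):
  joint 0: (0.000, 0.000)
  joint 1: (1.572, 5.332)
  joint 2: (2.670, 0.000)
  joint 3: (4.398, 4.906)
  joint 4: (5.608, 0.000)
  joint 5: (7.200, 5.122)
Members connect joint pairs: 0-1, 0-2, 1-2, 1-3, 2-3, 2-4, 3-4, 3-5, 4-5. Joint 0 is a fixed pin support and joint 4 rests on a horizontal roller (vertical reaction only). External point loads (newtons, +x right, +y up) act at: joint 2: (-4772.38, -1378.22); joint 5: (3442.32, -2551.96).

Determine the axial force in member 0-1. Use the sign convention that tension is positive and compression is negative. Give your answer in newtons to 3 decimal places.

N=6 nodes, M=9 members, R=3 reactions → 2N=12, M+R=12
member 0 (0-1): L=5.5589, (cx,cy)=(0.2828,0.9592)
member 1 (0-2): L=2.6700, (cx,cy)=(1.0000,0.0000)
member 2 (1-2): L=5.4439, (cx,cy)=(0.2017,-0.9794)
member 3 (1-3): L=2.8579, (cx,cy)=(0.9888,-0.1491)
member 4 (2-3): L=5.2014, (cx,cy)=(0.3322,0.9432)
member 5 (2-4): L=2.9380, (cx,cy)=(1.0000,0.0000)
member 6 (3-4): L=5.0530, (cx,cy)=(0.2395,-0.9709)
member 7 (3-5): L=2.8103, (cx,cy)=(0.9970,0.0769)
member 8 (4-5): L=5.3637, (cx,cy)=(0.2968,0.9549)
solve A·x = −loads:
  F[0-1] = +3280.3067 N (tension)
  F[0-2] = -2257.6966 N (compression)
  F[1-2] = -3462.6890 N (compression)
  F[1-3] = +1644.4124 N (tension)
  F[2-3] = +5056.9655 N (tension)
  F[2-4] = +136.2703 N (tension)
  F[3-4] = -4315.6700 N (compression)
  F[3-5] = +4352.3595 N (tension)
  F[4-5] = -3022.6940 N (compression)
  Rx@0 = +1330.0600 N
  Ry@0 = -3146.4110 N
  Ry@4 = +7076.5910 N

3280.307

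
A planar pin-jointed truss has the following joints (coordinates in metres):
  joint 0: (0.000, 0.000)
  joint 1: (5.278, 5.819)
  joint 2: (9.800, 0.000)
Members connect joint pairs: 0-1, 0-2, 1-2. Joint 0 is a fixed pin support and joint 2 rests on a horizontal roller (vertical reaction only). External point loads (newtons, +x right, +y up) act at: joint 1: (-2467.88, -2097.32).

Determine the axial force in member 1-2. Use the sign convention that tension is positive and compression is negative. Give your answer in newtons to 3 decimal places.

425.287

N=3 nodes, M=3 members, R=3 reactions → 2N=6, M+R=6
member 0 (0-1): L=7.8561, (cx,cy)=(0.6718,0.7407)
member 1 (0-2): L=9.8000, (cx,cy)=(1.0000,0.0000)
member 2 (1-2): L=7.3695, (cx,cy)=(0.6136,-0.7896)
solve A·x = −loads:
  F[0-1] = -3284.9068 N (compression)
  F[0-2] = -260.9612 N (compression)
  F[1-2] = +425.2871 N (tension)
  Rx@0 = +2467.8800 N
  Ry@0 = +2433.1301 N
  Ry@2 = -335.8101 N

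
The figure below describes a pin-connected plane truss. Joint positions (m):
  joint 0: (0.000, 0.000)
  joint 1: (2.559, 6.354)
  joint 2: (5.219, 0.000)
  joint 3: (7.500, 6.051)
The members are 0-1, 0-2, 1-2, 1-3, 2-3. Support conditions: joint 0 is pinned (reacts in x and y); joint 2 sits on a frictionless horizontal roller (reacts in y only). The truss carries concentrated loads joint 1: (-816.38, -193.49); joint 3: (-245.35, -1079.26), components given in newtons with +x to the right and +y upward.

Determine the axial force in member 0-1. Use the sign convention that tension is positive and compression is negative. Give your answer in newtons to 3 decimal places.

N=4 nodes, M=5 members, R=3 reactions → 2N=8, M+R=8
member 0 (0-1): L=6.8499, (cx,cy)=(0.3736,0.9276)
member 1 (0-2): L=5.2190, (cx,cy)=(1.0000,0.0000)
member 2 (1-2): L=6.8883, (cx,cy)=(0.3862,-0.9224)
member 3 (1-3): L=4.9503, (cx,cy)=(0.9981,-0.0612)
member 4 (2-3): L=6.4666, (cx,cy)=(0.3527,0.9357)
solve A·x = −loads:
  F[0-1] = -975.9659 N (compression)
  F[0-2] = -697.1292 N (compression)
  F[1-2] = +761.1784 N (tension)
  F[1-3] = +158.1383 N (tension)
  F[2-3] = -1143.0513 N (compression)
  Rx@0 = +1061.7300 N
  Ry@0 = +905.3042 N
  Ry@2 = +367.4458 N

-975.966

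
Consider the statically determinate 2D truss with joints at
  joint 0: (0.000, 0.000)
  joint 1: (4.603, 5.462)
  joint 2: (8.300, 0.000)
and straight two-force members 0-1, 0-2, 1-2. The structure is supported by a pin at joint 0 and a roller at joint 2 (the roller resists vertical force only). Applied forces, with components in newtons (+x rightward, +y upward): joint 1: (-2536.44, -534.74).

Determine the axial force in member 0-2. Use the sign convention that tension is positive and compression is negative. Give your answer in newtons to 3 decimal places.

-929.060

N=3 nodes, M=3 members, R=3 reactions → 2N=6, M+R=6
member 0 (0-1): L=7.1429, (cx,cy)=(0.6444,0.7647)
member 1 (0-2): L=8.3000, (cx,cy)=(1.0000,0.0000)
member 2 (1-2): L=6.5955, (cx,cy)=(0.5605,-0.8281)
solve A·x = −loads:
  F[0-1] = -2494.3214 N (compression)
  F[0-2] = -929.0595 N (compression)
  F[1-2] = +1657.4673 N (tension)
  Rx@0 = +2536.4400 N
  Ry@0 = +1907.3457 N
  Ry@2 = -1372.6057 N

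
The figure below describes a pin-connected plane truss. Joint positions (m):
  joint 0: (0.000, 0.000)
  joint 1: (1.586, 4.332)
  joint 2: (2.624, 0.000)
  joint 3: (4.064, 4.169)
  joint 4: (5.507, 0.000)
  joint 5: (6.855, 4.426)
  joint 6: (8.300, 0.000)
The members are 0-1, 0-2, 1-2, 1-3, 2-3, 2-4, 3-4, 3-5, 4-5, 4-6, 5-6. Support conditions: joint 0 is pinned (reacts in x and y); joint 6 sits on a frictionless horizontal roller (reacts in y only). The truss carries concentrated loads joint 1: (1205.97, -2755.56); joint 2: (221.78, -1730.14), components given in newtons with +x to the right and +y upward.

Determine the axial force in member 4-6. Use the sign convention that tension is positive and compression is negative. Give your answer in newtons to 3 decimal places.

555.978

N=7 nodes, M=11 members, R=3 reactions → 2N=14, M+R=14
member 0 (0-1): L=4.6132, (cx,cy)=(0.3438,0.9390)
member 1 (0-2): L=2.6240, (cx,cy)=(1.0000,0.0000)
member 2 (1-2): L=4.4546, (cx,cy)=(0.2330,-0.9725)
member 3 (1-3): L=2.4834, (cx,cy)=(0.9978,-0.0656)
member 4 (2-3): L=4.4107, (cx,cy)=(0.3265,0.9452)
member 5 (2-4): L=2.8830, (cx,cy)=(1.0000,0.0000)
member 6 (3-4): L=4.4117, (cx,cy)=(0.3271,-0.9450)
member 7 (3-5): L=2.8028, (cx,cy)=(0.9958,0.0917)
member 8 (4-5): L=4.6267, (cx,cy)=(0.2914,0.9566)
member 9 (4-6): L=2.7930, (cx,cy)=(1.0000,0.0000)
member 10 (5-6): L=4.6559, (cx,cy)=(0.3104,-0.9506)
solve A·x = −loads:
  F[0-1] = -2963.3873 N (compression)
  F[0-2] = +2446.5507 N (tension)
  F[1-2] = +181.3047 N (tension)
  F[1-3] = -2271.9169 N (compression)
  F[2-3] = +1643.9052 N (tension)
  F[2-4] = +1730.3160 N (tension)
  F[3-4] = -1909.8079 N (compression)
  F[3-5] = -1110.3197 N (compression)
  F[4-5] = +1886.6053 N (tension)
  F[4-6] = +555.9782 N (tension)
  F[5-6] = -1791.4082 N (compression)
  Rx@0 = -1427.7500 N
  Ry@0 = +2782.7521 N
  Ry@6 = +1702.9479 N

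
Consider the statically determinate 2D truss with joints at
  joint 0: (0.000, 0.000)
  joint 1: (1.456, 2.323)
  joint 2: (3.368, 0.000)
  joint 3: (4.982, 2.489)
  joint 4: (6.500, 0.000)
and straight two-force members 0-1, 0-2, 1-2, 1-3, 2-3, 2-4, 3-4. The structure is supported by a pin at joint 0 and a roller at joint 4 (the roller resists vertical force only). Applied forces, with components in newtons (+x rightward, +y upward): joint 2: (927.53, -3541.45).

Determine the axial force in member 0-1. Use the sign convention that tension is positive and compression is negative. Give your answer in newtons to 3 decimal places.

N=5 nodes, M=7 members, R=3 reactions → 2N=10, M+R=10
member 0 (0-1): L=2.7416, (cx,cy)=(0.5311,0.8473)
member 1 (0-2): L=3.3680, (cx,cy)=(1.0000,0.0000)
member 2 (1-2): L=3.0087, (cx,cy)=(0.6355,-0.7721)
member 3 (1-3): L=3.5299, (cx,cy)=(0.9989,0.0470)
member 4 (2-3): L=2.9665, (cx,cy)=(0.5441,0.8390)
member 5 (2-4): L=3.1320, (cx,cy)=(1.0000,0.0000)
member 6 (3-4): L=2.9154, (cx,cy)=(0.5207,-0.8537)
solve A·x = −loads:
  F[0-1] = -2013.9160 N (compression)
  F[0-2] = +1997.0814 N (tension)
  F[1-2] = +2064.8836 N (tension)
  F[1-3] = -2384.4179 N (compression)
  F[2-3] = +2320.6954 N (tension)
  F[2-4] = +1119.1459 N (tension)
  F[3-4] = -2149.3653 N (compression)
  Rx@0 = -927.5300 N
  Ry@0 = +1706.4341 N
  Ry@4 = +1835.0159 N

-2013.916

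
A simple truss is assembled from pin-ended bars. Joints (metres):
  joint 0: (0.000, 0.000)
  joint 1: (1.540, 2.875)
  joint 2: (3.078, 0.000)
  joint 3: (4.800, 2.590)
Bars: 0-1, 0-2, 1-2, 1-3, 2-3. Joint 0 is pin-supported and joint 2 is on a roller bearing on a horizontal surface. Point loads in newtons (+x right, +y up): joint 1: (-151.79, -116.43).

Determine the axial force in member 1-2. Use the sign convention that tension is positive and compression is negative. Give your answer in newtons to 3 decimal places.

94.727

N=4 nodes, M=5 members, R=3 reactions → 2N=8, M+R=8
member 0 (0-1): L=3.2615, (cx,cy)=(0.4722,0.8815)
member 1 (0-2): L=3.0780, (cx,cy)=(1.0000,0.0000)
member 2 (1-2): L=3.2605, (cx,cy)=(0.4717,-0.8818)
member 3 (1-3): L=3.2724, (cx,cy)=(0.9962,-0.0871)
member 4 (2-3): L=3.1102, (cx,cy)=(0.5537,0.8327)
solve A·x = −loads:
  F[0-1] = -226.8357 N (compression)
  F[0-2] = -44.6830 N (compression)
  F[1-2] = +94.7271 N (tension)
  F[1-3] = +0.0000 N (tension)
  F[2-3] = -0.0000 N (compression)
  Rx@0 = +151.7900 N
  Ry@0 = +199.9563 N
  Ry@2 = -83.5263 N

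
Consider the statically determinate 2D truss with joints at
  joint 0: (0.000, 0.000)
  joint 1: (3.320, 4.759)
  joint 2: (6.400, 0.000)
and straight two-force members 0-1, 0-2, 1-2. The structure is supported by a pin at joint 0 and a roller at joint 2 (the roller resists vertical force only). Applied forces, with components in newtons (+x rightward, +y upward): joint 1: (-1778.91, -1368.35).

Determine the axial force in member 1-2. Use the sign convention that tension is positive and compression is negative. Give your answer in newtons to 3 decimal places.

N=3 nodes, M=3 members, R=3 reactions → 2N=6, M+R=6
member 0 (0-1): L=5.8026, (cx,cy)=(0.5722,0.8201)
member 1 (0-2): L=6.4000, (cx,cy)=(1.0000,0.0000)
member 2 (1-2): L=5.6687, (cx,cy)=(0.5433,-0.8395)
solve A·x = −loads:
  F[0-1] = -2415.7959 N (compression)
  F[0-2] = -396.7011 N (compression)
  F[1-2] = +730.1270 N (tension)
  Rx@0 = +1778.9100 N
  Ry@0 = +1981.3048 N
  Ry@2 = -612.9548 N

730.127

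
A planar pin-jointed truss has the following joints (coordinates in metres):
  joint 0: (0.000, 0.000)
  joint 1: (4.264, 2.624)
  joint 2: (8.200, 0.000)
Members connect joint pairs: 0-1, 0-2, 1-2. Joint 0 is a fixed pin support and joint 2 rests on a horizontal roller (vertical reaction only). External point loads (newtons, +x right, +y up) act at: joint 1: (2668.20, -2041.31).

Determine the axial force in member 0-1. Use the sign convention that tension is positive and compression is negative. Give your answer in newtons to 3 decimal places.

-240.422

N=3 nodes, M=3 members, R=3 reactions → 2N=6, M+R=6
member 0 (0-1): L=5.0067, (cx,cy)=(0.8517,0.5241)
member 1 (0-2): L=8.2000, (cx,cy)=(1.0000,0.0000)
member 2 (1-2): L=4.7305, (cx,cy)=(0.8321,-0.5547)
solve A·x = −loads:
  F[0-1] = -240.4225 N (compression)
  F[0-2] = +2872.9578 N (tension)
  F[1-2] = -3452.8656 N (compression)
  Rx@0 = -2668.2000 N
  Ry@0 = +126.0048 N
  Ry@2 = +1915.3052 N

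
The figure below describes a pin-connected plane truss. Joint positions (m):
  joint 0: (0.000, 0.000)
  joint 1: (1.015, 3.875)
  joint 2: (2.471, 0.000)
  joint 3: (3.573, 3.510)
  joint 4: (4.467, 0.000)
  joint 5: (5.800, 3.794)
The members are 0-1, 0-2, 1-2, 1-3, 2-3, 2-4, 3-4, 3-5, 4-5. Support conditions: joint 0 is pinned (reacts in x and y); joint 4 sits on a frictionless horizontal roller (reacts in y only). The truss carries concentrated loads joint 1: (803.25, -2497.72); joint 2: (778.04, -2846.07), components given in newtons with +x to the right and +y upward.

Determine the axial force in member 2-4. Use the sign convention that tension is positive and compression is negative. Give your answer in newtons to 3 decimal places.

723.016

N=6 nodes, M=9 members, R=3 reactions → 2N=12, M+R=12
member 0 (0-1): L=4.0057, (cx,cy)=(0.2534,0.9674)
member 1 (0-2): L=2.4710, (cx,cy)=(1.0000,0.0000)
member 2 (1-2): L=4.1395, (cx,cy)=(0.3517,-0.9361)
member 3 (1-3): L=2.5839, (cx,cy)=(0.9900,-0.1413)
member 4 (2-3): L=3.6789, (cx,cy)=(0.2995,0.9541)
member 5 (2-4): L=1.9960, (cx,cy)=(1.0000,0.0000)
member 6 (3-4): L=3.6221, (cx,cy)=(0.2468,-0.9691)
member 7 (3-5): L=2.2450, (cx,cy)=(0.9920,0.1265)
member 8 (4-5): L=4.0214, (cx,cy)=(0.3315,0.9435)
solve A·x = −loads:
  F[0-1] = -2589.6144 N (compression)
  F[0-2] = +2237.4652 N (tension)
  F[1-2] = +243.3954 N (tension)
  F[1-3] = -1560.6846 N (compression)
  F[2-3] = +2744.2357 N (tension)
  F[2-4] = +723.0162 N (tension)
  F[3-4] = -2929.3175 N (compression)
  F[3-5] = -0.0000 N (tension)
  F[4-5] = -0.0000 N (tension)
  Rx@0 = -1581.2900 N
  Ry@0 = +2505.1022 N
  Ry@4 = +2838.6878 N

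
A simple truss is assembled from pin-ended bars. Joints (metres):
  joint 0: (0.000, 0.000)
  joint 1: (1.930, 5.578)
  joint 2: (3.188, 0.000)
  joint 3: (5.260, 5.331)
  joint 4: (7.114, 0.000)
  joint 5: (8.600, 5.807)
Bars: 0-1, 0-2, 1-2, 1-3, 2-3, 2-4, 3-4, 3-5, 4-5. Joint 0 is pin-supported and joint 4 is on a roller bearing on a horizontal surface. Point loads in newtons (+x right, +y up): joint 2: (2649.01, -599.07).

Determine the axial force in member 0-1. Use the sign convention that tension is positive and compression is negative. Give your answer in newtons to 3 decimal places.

N=6 nodes, M=9 members, R=3 reactions → 2N=12, M+R=12
member 0 (0-1): L=5.9025, (cx,cy)=(0.3270,0.9450)
member 1 (0-2): L=3.1880, (cx,cy)=(1.0000,0.0000)
member 2 (1-2): L=5.7181, (cx,cy)=(0.2200,-0.9755)
member 3 (1-3): L=3.3391, (cx,cy)=(0.9973,-0.0740)
member 4 (2-3): L=5.7195, (cx,cy)=(0.3623,0.9321)
member 5 (2-4): L=3.9260, (cx,cy)=(1.0000,0.0000)
member 6 (3-4): L=5.6442, (cx,cy)=(0.3285,-0.9445)
member 7 (3-5): L=3.3737, (cx,cy)=(0.9900,0.1411)
member 8 (4-5): L=5.9941, (cx,cy)=(0.2479,0.9688)
solve A·x = −loads:
  F[0-1] = -349.8390 N (compression)
  F[0-2] = +2763.4012 N (tension)
  F[1-2] = +353.5240 N (tension)
  F[1-3] = -192.6956 N (compression)
  F[2-3] = +272.7334 N (tension)
  F[2-4] = +93.3648 N (tension)
  F[3-4] = -284.2333 N (compression)
  F[3-5] = -0.0000 N (compression)
  F[4-5] = -0.0000 N (compression)
  Rx@0 = -2649.0100 N
  Ry@0 = +330.6085 N
  Ry@4 = +268.4615 N

-349.839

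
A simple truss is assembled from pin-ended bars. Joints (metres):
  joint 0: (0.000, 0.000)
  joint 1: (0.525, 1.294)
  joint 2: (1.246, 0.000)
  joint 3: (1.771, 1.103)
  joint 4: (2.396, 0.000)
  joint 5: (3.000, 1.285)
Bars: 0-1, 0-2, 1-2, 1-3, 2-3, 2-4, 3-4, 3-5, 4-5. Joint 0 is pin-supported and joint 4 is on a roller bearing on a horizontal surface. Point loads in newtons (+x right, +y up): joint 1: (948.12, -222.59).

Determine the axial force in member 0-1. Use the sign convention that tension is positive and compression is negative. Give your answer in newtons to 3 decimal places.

365.009

N=6 nodes, M=9 members, R=3 reactions → 2N=12, M+R=12
member 0 (0-1): L=1.3964, (cx,cy)=(0.3760,0.9266)
member 1 (0-2): L=1.2460, (cx,cy)=(1.0000,0.0000)
member 2 (1-2): L=1.4813, (cx,cy)=(0.4867,-0.8736)
member 3 (1-3): L=1.2606, (cx,cy)=(0.9885,-0.1515)
member 4 (2-3): L=1.2216, (cx,cy)=(0.4298,0.9029)
member 5 (2-4): L=1.1500, (cx,cy)=(1.0000,0.0000)
member 6 (3-4): L=1.2678, (cx,cy)=(0.4930,-0.8700)
member 7 (3-5): L=1.2424, (cx,cy)=(0.9892,0.1465)
member 8 (4-5): L=1.4199, (cx,cy)=(0.4254,0.9050)
solve A·x = −loads:
  F[0-1] = +365.0087 N (tension)
  F[0-2] = +810.8934 N (tension)
  F[1-2] = -546.3721 N (compression)
  F[1-3] = -551.3223 N (compression)
  F[2-3] = +528.5914 N (tension)
  F[2-4] = +317.7816 N (tension)
  F[3-4] = -644.5970 N (compression)
  F[3-5] = -0.0000 N (tension)
  F[4-5] = +0.0000 N (tension)
  Rx@0 = -948.1200 N
  Ry@0 = -338.2310 N
  Ry@4 = +560.8210 N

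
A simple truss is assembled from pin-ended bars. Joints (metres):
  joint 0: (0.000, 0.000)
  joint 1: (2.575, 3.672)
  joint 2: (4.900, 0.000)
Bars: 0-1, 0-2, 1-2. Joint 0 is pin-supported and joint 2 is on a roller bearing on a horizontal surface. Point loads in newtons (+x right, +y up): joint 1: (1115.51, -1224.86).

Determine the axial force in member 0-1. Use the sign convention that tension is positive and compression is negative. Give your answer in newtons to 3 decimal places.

N=3 nodes, M=3 members, R=3 reactions → 2N=6, M+R=6
member 0 (0-1): L=4.4849, (cx,cy)=(0.5742,0.8187)
member 1 (0-2): L=4.9000, (cx,cy)=(1.0000,0.0000)
member 2 (1-2): L=4.3462, (cx,cy)=(0.5350,-0.8449)
solve A·x = −loads:
  F[0-1] = +311.1646 N (tension)
  F[0-2] = +936.8547 N (tension)
  F[1-2] = -1751.2823 N (compression)
  Rx@0 = -1115.5100 N
  Ry@0 = -254.7660 N
  Ry@2 = +1479.6260 N

311.165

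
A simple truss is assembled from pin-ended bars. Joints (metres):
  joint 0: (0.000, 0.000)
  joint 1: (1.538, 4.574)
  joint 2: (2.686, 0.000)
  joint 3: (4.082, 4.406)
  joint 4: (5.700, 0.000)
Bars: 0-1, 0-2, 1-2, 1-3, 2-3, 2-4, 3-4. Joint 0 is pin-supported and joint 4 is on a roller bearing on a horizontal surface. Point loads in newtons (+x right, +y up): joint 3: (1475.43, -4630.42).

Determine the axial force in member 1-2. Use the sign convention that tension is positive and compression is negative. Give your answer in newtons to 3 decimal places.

N=5 nodes, M=7 members, R=3 reactions → 2N=10, M+R=10
member 0 (0-1): L=4.8257, (cx,cy)=(0.3187,0.9479)
member 1 (0-2): L=2.6860, (cx,cy)=(1.0000,0.0000)
member 2 (1-2): L=4.7159, (cx,cy)=(0.2434,-0.9699)
member 3 (1-3): L=2.5495, (cx,cy)=(0.9978,-0.0659)
member 4 (2-3): L=4.6219, (cx,cy)=(0.3020,0.9533)
member 5 (2-4): L=3.0140, (cx,cy)=(1.0000,0.0000)
member 6 (3-4): L=4.6937, (cx,cy)=(0.3447,-0.9387)
solve A·x = −loads:
  F[0-1] = -183.4760 N (compression)
  F[0-2] = +1533.9062 N (tension)
  F[1-2] = +186.3721 N (tension)
  F[1-3] = -104.0717 N (compression)
  F[2-3] = -189.6220 N (compression)
  F[2-4] = +1636.5494 N (tension)
  F[3-4] = -4747.5040 N (compression)
  Rx@0 = -1475.4300 N
  Ry@0 = +173.9079 N
  Ry@4 = +4456.5121 N

186.372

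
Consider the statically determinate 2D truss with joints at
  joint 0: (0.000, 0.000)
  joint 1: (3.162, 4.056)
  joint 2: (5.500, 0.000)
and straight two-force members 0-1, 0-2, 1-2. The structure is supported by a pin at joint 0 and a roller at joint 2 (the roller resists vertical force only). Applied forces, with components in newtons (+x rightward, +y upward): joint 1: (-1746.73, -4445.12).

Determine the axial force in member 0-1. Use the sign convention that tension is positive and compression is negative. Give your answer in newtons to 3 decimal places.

N=3 nodes, M=3 members, R=3 reactions → 2N=6, M+R=6
member 0 (0-1): L=5.1429, (cx,cy)=(0.6148,0.7887)
member 1 (0-2): L=5.5000, (cx,cy)=(1.0000,0.0000)
member 2 (1-2): L=4.6816, (cx,cy)=(0.4994,-0.8664)
solve A·x = −loads:
  F[0-1] = -4029.2538 N (compression)
  F[0-2] = +730.5708 N (tension)
  F[1-2] = -1462.8915 N (compression)
  Rx@0 = +1746.7300 N
  Ry@0 = +3177.7141 N
  Ry@2 = +1267.4059 N

-4029.254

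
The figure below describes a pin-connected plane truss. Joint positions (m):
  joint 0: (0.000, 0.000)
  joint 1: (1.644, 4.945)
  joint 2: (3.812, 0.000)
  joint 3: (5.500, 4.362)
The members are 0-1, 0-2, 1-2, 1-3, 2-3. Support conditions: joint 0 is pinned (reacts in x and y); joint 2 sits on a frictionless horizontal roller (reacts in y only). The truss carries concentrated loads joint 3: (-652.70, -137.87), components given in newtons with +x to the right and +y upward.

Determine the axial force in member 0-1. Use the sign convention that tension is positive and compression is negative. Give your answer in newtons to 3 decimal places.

-722.730

N=4 nodes, M=5 members, R=3 reactions → 2N=8, M+R=8
member 0 (0-1): L=5.2111, (cx,cy)=(0.3155,0.9489)
member 1 (0-2): L=3.8120, (cx,cy)=(1.0000,0.0000)
member 2 (1-2): L=5.3994, (cx,cy)=(0.4015,-0.9158)
member 3 (1-3): L=3.8998, (cx,cy)=(0.9888,-0.1495)
member 4 (2-3): L=4.6772, (cx,cy)=(0.3609,0.9326)
solve A·x = −loads:
  F[0-1] = -722.7299 N (compression)
  F[0-2] = -424.6937 N (compression)
  F[1-2] = +842.3135 N (tension)
  F[1-3] = -572.6538 N (compression)
  F[2-3] = -239.6279 N (compression)
  Rx@0 = +652.7000 N
  Ry@0 = +685.8218 N
  Ry@2 = -547.9518 N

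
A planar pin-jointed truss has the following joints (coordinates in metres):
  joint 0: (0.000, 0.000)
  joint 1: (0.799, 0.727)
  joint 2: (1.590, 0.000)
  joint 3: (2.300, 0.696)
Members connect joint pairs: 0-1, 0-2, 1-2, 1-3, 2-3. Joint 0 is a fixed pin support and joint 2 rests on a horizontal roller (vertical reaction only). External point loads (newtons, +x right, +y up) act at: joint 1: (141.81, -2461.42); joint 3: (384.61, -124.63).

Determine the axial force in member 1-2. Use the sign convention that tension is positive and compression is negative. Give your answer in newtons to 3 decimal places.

N=4 nodes, M=5 members, R=3 reactions → 2N=8, M+R=8
member 0 (0-1): L=1.0802, (cx,cy)=(0.7396,0.6730)
member 1 (0-2): L=1.5900, (cx,cy)=(1.0000,0.0000)
member 2 (1-2): L=1.0743, (cx,cy)=(0.7363,-0.6767)
member 3 (1-3): L=1.5013, (cx,cy)=(0.9998,-0.0206)
member 4 (2-3): L=0.9942, (cx,cy)=(0.7141,0.7000)
solve A·x = −loads:
  F[0-1] = -1390.3034 N (compression)
  F[0-2] = +1554.7534 N (tension)
  F[1-2] = -2270.0135 N (compression)
  F[1-3] = +501.2946 N (tension)
  F[2-3] = -163.2485 N (compression)
  Rx@0 = -526.4200 N
  Ry@0 = +935.6676 N
  Ry@2 = +1650.3824 N

-2270.014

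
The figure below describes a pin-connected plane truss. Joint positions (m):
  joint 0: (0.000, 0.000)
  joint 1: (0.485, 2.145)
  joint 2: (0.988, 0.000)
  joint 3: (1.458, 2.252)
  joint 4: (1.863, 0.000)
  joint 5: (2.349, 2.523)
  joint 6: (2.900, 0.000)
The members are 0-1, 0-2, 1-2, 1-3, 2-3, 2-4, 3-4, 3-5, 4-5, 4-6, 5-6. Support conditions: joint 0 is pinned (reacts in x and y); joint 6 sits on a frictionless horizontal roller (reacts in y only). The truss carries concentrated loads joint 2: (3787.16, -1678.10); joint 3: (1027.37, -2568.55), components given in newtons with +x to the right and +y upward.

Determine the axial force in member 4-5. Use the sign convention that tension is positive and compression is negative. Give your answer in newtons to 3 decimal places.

N=7 nodes, M=11 members, R=3 reactions → 2N=14, M+R=14
member 0 (0-1): L=2.1991, (cx,cy)=(0.2205,0.9754)
member 1 (0-2): L=0.9880, (cx,cy)=(1.0000,0.0000)
member 2 (1-2): L=2.2032, (cx,cy)=(0.2283,-0.9736)
member 3 (1-3): L=0.9789, (cx,cy)=(0.9940,0.1093)
member 4 (2-3): L=2.3005, (cx,cy)=(0.2043,0.9789)
member 5 (2-4): L=0.8750, (cx,cy)=(1.0000,0.0000)
member 6 (3-4): L=2.2881, (cx,cy)=(0.1770,-0.9842)
member 7 (3-5): L=0.9313, (cx,cy)=(0.9567,0.2910)
member 8 (4-5): L=2.5694, (cx,cy)=(0.1892,0.9819)
member 9 (4-6): L=1.0370, (cx,cy)=(1.0000,0.0000)
member 10 (5-6): L=2.5825, (cx,cy)=(0.2134,-0.9770)
solve A·x = −loads:
  F[0-1] = -1625.8027 N (compression)
  F[0-2] = +5173.0845 N (tension)
  F[1-2] = +1548.3611 N (tension)
  F[1-3] = -716.3466 N (compression)
  F[2-3] = +174.3084 N (tension)
  F[2-4] = +1703.8126 N (tension)
  F[3-4] = -3062.5783 N (compression)
  F[3-5] = -1214.2813 N (compression)
  F[4-5] = +3069.6352 N (tension)
  F[4-6] = +581.1113 N (tension)
  F[5-6] = -2723.5935 N (compression)
  Rx@0 = -4814.5300 N
  Ry@0 = +1585.7721 N
  Ry@6 = +2660.8779 N

3069.635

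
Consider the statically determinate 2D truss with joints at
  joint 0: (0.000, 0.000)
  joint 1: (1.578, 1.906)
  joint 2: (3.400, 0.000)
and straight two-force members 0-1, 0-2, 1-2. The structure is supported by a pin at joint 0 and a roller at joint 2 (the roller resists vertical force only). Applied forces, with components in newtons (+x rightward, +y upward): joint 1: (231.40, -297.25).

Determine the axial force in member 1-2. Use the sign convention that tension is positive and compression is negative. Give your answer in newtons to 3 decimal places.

-370.308

N=3 nodes, M=3 members, R=3 reactions → 2N=6, M+R=6
member 0 (0-1): L=2.4745, (cx,cy)=(0.6377,0.7703)
member 1 (0-2): L=3.4000, (cx,cy)=(1.0000,0.0000)
member 2 (1-2): L=2.6368, (cx,cy)=(0.6910,-0.7229)
solve A·x = −loads:
  F[0-1] = -38.3903 N (compression)
  F[0-2] = +255.8821 N (tension)
  F[1-2] = -370.3076 N (compression)
  Rx@0 = -231.4000 N
  Ry@0 = +29.5709 N
  Ry@2 = +267.6791 N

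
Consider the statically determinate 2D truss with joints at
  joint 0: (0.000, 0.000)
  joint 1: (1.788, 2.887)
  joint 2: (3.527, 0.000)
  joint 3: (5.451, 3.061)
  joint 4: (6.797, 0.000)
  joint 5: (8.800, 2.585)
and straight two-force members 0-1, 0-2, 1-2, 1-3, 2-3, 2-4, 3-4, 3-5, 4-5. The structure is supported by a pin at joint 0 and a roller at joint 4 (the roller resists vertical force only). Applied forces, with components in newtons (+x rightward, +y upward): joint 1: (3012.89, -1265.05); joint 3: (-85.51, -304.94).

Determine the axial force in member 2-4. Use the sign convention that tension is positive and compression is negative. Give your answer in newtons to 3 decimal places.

N=6 nodes, M=9 members, R=3 reactions → 2N=12, M+R=12
member 0 (0-1): L=3.3958, (cx,cy)=(0.5265,0.8502)
member 1 (0-2): L=3.5270, (cx,cy)=(1.0000,0.0000)
member 2 (1-2): L=3.3703, (cx,cy)=(0.5160,-0.8566)
member 3 (1-3): L=3.6671, (cx,cy)=(0.9989,0.0474)
member 4 (2-3): L=3.6155, (cx,cy)=(0.5322,0.8466)
member 5 (2-4): L=3.2700, (cx,cy)=(1.0000,0.0000)
member 6 (3-4): L=3.3439, (cx,cy)=(0.4025,-0.9154)
member 7 (3-5): L=3.3827, (cx,cy)=(0.9900,-0.1407)
member 8 (4-5): L=3.2702, (cx,cy)=(0.6125,0.7905)
solve A·x = −loads:
  F[0-1] = +292.3552 N (tension)
  F[0-2] = +2773.4471 N (tension)
  F[1-2] = -1871.9589 N (compression)
  F[1-3] = -1895.2011 N (compression)
  F[2-3] = +1893.9760 N (tension)
  F[2-4] = +799.6578 N (tension)
  F[3-4] = -1986.5885 N (compression)
  F[3-5] = -0.0000 N (compression)
  F[4-5] = +0.0000 N (tension)
  Rx@0 = -2927.3800 N
  Ry@0 = -248.5483 N
  Ry@4 = +1818.5383 N

799.658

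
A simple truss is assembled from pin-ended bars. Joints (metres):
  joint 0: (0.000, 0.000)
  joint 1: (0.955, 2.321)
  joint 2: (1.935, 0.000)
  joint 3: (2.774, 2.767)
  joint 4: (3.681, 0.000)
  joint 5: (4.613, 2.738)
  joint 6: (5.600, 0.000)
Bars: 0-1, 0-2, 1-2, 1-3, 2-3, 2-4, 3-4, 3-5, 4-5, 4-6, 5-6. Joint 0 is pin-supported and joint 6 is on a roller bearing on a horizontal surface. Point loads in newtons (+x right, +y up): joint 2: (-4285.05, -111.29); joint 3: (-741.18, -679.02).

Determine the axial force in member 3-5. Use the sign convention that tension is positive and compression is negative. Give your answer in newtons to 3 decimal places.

N=7 nodes, M=11 members, R=3 reactions → 2N=14, M+R=14
member 0 (0-1): L=2.5098, (cx,cy)=(0.3805,0.9248)
member 1 (0-2): L=1.9350, (cx,cy)=(1.0000,0.0000)
member 2 (1-2): L=2.5194, (cx,cy)=(0.3890,-0.9212)
member 3 (1-3): L=1.8729, (cx,cy)=(0.9712,0.2381)
member 4 (2-3): L=2.8914, (cx,cy)=(0.2902,0.9570)
member 5 (2-4): L=1.7460, (cx,cy)=(1.0000,0.0000)
member 6 (3-4): L=2.9119, (cx,cy)=(0.3115,-0.9503)
member 7 (3-5): L=1.8392, (cx,cy)=(0.9999,-0.0158)
member 8 (4-5): L=2.8923, (cx,cy)=(0.3222,0.9467)
member 9 (4-6): L=1.9190, (cx,cy)=(1.0000,0.0000)
member 10 (5-6): L=2.9105, (cx,cy)=(0.3391,-0.9407)
solve A·x = −loads:
  F[0-1] = -845.3067 N (compression)
  F[0-2] = -4704.5829 N (compression)
  F[1-2] = +691.3651 N (tension)
  F[1-3] = -608.0669 N (compression)
  F[2-3] = -549.2596 N (compression)
  F[2-4] = +8.7729 N (tension)
  F[3-4] = -8.9401 N (compression)
  F[3-5] = -5.9890 N (compression)
  F[4-5] = +8.9740 N (tension)
  F[4-6] = +3.0964 N (tension)
  F[5-6] = -9.1308 N (compression)
  Rx@0 = +5026.2300 N
  Ry@0 = +781.7203 N
  Ry@6 = +8.5897 N

-5.989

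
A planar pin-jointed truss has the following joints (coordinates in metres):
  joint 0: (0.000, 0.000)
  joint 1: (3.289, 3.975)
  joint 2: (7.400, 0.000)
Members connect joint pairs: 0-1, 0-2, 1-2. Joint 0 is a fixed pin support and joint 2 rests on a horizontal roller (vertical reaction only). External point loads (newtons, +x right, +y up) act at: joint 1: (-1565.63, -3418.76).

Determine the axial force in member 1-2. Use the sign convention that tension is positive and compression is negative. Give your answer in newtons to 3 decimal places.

-976.101

N=3 nodes, M=3 members, R=3 reactions → 2N=6, M+R=6
member 0 (0-1): L=5.1593, (cx,cy)=(0.6375,0.7705)
member 1 (0-2): L=7.4000, (cx,cy)=(1.0000,0.0000)
member 2 (1-2): L=5.7185, (cx,cy)=(0.7189,-0.6951)
solve A·x = −loads:
  F[0-1] = -3556.6658 N (compression)
  F[0-2] = +701.7172 N (tension)
  F[1-2] = -976.1011 N (compression)
  Rx@0 = +1565.6300 N
  Ry@0 = +2740.2570 N
  Ry@2 = +678.5030 N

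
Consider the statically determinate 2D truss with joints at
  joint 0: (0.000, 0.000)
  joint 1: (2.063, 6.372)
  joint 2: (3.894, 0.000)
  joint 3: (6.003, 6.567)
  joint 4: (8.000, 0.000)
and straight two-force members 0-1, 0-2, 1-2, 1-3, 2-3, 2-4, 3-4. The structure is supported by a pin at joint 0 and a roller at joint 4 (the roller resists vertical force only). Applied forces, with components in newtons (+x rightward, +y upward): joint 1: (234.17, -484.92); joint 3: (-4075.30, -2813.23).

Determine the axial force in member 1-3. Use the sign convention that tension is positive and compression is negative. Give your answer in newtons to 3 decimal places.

-2640.006

N=5 nodes, M=7 members, R=3 reactions → 2N=10, M+R=10
member 0 (0-1): L=6.6976, (cx,cy)=(0.3080,0.9514)
member 1 (0-2): L=3.8940, (cx,cy)=(1.0000,0.0000)
member 2 (1-2): L=6.6299, (cx,cy)=(0.2762,-0.9611)
member 3 (1-3): L=3.9448, (cx,cy)=(0.9988,0.0494)
member 4 (2-3): L=6.8973, (cx,cy)=(0.3058,0.9521)
member 5 (2-4): L=4.1060, (cx,cy)=(1.0000,0.0000)
member 6 (3-4): L=6.8639, (cx,cy)=(0.2909,-0.9567)
solve A·x = −loads:
  F[0-1] = -4436.6272 N (compression)
  F[0-2] = -2474.5643 N (compression)
  F[1-2] = +3751.4007 N (tension)
  F[1-3] = -2640.0064 N (compression)
  F[2-3] = -3786.8691 N (compression)
  F[2-4] = -280.6107 N (compression)
  F[3-4] = +964.4923 N (tension)
  Rx@0 = +3841.1300 N
  Ry@0 = +4220.9193 N
  Ry@4 = -922.7693 N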